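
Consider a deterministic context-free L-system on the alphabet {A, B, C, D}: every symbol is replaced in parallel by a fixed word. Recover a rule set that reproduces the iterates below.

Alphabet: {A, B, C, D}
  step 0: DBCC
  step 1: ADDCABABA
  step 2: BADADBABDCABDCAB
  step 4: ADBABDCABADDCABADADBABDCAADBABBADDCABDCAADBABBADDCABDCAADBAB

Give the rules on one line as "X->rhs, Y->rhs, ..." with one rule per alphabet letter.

  step 1 ⇒ step 2: ADDCABABA ⇒ B·AD·AD·BA·B·DCA·B·DCA·B
    A ↦ B
    B ↦ DCA
    C ↦ BA
    D ↦ AD

A->B, B->DCA, C->BA, D->AD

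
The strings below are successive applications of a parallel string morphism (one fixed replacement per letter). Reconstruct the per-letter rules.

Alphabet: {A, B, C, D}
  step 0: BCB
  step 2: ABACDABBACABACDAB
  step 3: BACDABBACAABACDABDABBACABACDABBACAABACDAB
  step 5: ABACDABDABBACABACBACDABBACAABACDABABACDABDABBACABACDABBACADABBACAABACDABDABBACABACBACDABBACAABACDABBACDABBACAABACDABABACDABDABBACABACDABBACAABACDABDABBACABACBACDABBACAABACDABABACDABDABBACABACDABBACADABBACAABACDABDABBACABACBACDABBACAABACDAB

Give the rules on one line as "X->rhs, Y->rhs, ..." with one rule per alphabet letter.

  step 2 ⇒ step 3: ABACDABBACABACDAB ⇒ BAC·DAB·BAC·A·A·BAC·DAB·DAB·BAC·A·BAC·DAB·BAC·A·A·BAC·DAB
    A ↦ BAC
    B ↦ DAB
    C ↦ A
    D ↦ A

A->BAC, B->DAB, C->A, D->A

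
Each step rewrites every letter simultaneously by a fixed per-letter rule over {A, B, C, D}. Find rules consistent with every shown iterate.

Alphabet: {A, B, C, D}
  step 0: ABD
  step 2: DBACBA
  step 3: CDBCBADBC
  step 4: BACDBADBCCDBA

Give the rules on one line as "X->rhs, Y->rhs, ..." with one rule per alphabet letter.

A->BC, B->D, C->BA, D->C

  step 3 ⇒ step 4: CDBCBADBC ⇒ BA·C·D·BA·D·BC·C·D·BA
    A ↦ BC
    B ↦ D
    C ↦ BA
    D ↦ C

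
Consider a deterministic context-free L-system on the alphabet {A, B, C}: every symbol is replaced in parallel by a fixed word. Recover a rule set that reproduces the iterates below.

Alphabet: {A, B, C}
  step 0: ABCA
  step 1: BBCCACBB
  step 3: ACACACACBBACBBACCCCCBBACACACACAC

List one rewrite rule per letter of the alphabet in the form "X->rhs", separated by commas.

  step 0 ⇒ step 1: ABCA ⇒ BB·CC·AC·BB
    A ↦ BB
    B ↦ CC
    C ↦ AC

A->BB, B->CC, C->AC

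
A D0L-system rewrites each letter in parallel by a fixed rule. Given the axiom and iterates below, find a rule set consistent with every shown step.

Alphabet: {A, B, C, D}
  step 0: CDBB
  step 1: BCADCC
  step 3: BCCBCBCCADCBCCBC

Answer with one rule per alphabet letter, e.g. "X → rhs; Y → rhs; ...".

  step 0 ⇒ step 1: CDBB ⇒ BC·AD·C·C
    B ↦ C
    C ↦ BC
    D ↦ AD
    A ↦ C  (constrained at step 1)

A->C, B->C, C->BC, D->AD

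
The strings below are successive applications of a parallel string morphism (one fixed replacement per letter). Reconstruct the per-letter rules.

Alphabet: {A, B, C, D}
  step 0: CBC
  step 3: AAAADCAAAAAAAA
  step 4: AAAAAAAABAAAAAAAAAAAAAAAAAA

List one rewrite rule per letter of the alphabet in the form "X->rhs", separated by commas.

  step 3 ⇒ step 4: AAAADCAAAAAAAA ⇒ AA·AA·AA·AA·BA·A·AA·AA·AA·AA·AA·AA·AA·AA
    A ↦ AA
    C ↦ A
    D ↦ BA
    B ↦ DC  (constrained at step 0)

A->AA, B->DC, C->A, D->BA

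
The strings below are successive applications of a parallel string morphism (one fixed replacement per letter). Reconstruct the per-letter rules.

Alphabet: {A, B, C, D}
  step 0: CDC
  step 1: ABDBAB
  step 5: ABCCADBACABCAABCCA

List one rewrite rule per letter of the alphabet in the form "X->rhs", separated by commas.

A->C, B->A, C->AB, D->DB

  step 0 ⇒ step 1: CDC ⇒ AB·DB·AB
    C ↦ AB
    D ↦ DB
    A ↦ C  (constrained at step 1)
    B ↦ A  (constrained at step 1)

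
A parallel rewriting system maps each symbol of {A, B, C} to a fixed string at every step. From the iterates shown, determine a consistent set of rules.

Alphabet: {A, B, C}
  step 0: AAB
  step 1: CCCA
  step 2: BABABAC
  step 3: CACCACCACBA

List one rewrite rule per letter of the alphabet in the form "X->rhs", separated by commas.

  step 2 ⇒ step 3: BABABAC ⇒ CA·C·CA·C·CA·C·BA
    A ↦ C
    B ↦ CA
    C ↦ BA

A->C, B->CA, C->BA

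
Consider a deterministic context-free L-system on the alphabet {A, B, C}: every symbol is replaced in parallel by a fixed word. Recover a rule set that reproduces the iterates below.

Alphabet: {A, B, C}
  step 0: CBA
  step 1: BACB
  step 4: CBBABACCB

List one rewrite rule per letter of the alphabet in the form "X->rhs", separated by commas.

  step 0 ⇒ step 1: CBA ⇒ BA·C·B
    A ↦ B
    B ↦ C
    C ↦ BA

A->B, B->C, C->BA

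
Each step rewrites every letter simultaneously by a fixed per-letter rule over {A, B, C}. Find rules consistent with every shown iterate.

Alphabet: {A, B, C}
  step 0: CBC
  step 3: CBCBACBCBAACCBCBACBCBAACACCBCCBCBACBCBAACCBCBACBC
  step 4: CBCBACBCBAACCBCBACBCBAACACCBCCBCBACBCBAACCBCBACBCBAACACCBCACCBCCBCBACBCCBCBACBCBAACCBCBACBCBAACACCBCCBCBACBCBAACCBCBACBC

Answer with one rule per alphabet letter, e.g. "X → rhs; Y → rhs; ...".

A->AC, B->BA, C->CBC

  step 3 ⇒ step 4: CBCBACBCBAACCBCBACBCBAACACCBCCBCBACBCBAACCBCBACBC ⇒ CBC·BA·CBC·BA·AC·CBC·BA·CBC·BA·AC·AC·CBC·CBC·BA·CBC·BA·AC·CBC·BA·CBC·BA·AC·AC·CBC·AC·CBC·CBC·BA·CBC·CBC·BA·CBC·BA·AC·CBC·BA·CBC·BA·AC·AC·CBC·CBC·BA·CBC·BA·AC·CBC·BA·CBC
    A ↦ AC
    B ↦ BA
    C ↦ CBC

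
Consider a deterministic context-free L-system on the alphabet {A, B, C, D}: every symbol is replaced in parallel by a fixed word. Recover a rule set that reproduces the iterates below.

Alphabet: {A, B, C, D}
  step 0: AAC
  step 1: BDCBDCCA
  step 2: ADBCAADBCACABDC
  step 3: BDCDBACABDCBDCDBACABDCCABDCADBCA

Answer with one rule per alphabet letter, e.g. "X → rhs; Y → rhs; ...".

A->BDC, B->A, C->CA, D->DB

  step 2 ⇒ step 3: ADBCAADBCACABDC ⇒ BDC·DB·A·CA·BDC·BDC·DB·A·CA·BDC·CA·BDC·A·DB·CA
    A ↦ BDC
    B ↦ A
    C ↦ CA
    D ↦ DB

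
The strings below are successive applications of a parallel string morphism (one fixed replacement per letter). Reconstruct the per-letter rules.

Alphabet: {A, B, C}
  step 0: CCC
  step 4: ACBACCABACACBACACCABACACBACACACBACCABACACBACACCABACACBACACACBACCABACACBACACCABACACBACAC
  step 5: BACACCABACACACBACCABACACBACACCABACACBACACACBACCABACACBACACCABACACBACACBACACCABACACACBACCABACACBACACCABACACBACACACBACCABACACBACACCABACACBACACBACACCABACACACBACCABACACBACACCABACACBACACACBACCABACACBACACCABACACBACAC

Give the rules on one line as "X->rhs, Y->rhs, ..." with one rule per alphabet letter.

  step 4 ⇒ step 5: ACBACCABACACBACACCABACACBACACACBACCABACACBACACCABACACBACACACBACCABACACBACACCABACACBACAC ⇒ BAC·AC·CA·BAC·AC·AC·BAC·CA·BAC·AC·BAC·AC·CA·BAC·AC·BAC·AC·AC·BAC·CA·BAC·AC·BAC·AC·CA·BAC·AC·BAC·AC·BAC·AC·CA·BAC·AC·AC·BAC·CA·BAC·AC·BAC·AC·CA·BAC·AC·BAC·AC·AC·BAC·CA·BAC·AC·BAC·AC·CA·BAC·AC·BAC·AC·BAC·AC·CA·BAC·AC·AC·BAC·CA·BAC·AC·BAC·AC·CA·BAC·AC·BAC·AC·AC·BAC·CA·BAC·AC·BAC·AC·CA·BAC·AC·BAC·AC
    A ↦ BAC
    B ↦ CA
    C ↦ AC

A->BAC, B->CA, C->AC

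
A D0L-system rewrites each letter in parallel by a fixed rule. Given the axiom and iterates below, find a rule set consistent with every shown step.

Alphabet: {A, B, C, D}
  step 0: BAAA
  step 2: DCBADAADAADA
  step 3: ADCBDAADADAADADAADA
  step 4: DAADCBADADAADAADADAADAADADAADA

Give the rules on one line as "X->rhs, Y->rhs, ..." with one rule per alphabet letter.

A->DA, B->CB, C->D, D->A

  step 3 ⇒ step 4: ADCBDAADADAADADAADA ⇒ DA·A·D·CB·A·DA·DA·A·DA·A·DA·DA·A·DA·A·DA·DA·A·DA
    A ↦ DA
    B ↦ CB
    C ↦ D
    D ↦ A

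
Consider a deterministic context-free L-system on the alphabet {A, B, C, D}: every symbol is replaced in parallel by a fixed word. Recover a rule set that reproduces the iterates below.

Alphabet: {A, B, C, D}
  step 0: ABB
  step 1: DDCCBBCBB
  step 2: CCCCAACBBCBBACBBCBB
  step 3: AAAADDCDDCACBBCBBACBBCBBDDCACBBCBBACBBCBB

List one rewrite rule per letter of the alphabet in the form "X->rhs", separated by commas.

  step 2 ⇒ step 3: CCCCAACBBCBBACBBCBB ⇒ A·A·A·A·DDC·DDC·A·CBB·CBB·A·CBB·CBB·DDC·A·CBB·CBB·A·CBB·CBB
    A ↦ DDC
    B ↦ CBB
    C ↦ A
  step 1 ⇒ step 2: DDCCBBCBB ⇒ CC·CC·A·A·CBB·CBB·A·CBB·CBB
    D ↦ CC

A->DDC, B->CBB, C->A, D->CC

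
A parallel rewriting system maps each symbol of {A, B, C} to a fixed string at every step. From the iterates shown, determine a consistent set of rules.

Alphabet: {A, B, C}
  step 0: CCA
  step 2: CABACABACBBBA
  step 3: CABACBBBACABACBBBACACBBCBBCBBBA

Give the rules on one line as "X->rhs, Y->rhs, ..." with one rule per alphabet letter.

A->BA, B->CBB, C->CA

  step 2 ⇒ step 3: CABACABACBBBA ⇒ CA·BA·CBB·BA·CA·BA·CBB·BA·CA·CBB·CBB·CBB·BA
    A ↦ BA
    B ↦ CBB
    C ↦ CA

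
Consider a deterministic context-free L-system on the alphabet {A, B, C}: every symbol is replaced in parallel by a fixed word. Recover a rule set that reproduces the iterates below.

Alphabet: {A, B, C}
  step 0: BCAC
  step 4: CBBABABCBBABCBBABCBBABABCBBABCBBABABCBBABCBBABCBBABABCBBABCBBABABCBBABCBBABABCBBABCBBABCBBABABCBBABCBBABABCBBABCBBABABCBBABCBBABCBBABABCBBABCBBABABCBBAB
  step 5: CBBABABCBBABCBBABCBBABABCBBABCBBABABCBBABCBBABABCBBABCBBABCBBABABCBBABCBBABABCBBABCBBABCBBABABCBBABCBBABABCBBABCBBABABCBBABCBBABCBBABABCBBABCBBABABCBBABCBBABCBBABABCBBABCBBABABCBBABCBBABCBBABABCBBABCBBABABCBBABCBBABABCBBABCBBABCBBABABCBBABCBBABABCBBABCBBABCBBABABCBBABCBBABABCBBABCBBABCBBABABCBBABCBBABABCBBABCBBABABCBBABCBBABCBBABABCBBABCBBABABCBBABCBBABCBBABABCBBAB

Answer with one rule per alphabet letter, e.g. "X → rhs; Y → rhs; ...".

  step 4 ⇒ step 5: CBBABABCBBABCBBABCBBABABCBBABCBBABABCBBABCBBABCBBABABCBBABCBBABABCBBABCBBABABCBBABCBBABCBBABABCBBABCBBABABCBBABCBBABABCBBABCBBABCBBABABCBBABCBBABABCBBAB ⇒ CBB·AB·AB·CBB·AB·CBB·AB·CBB·AB·AB·CBB·AB·CBB·AB·AB·CBB·AB·CBB·AB·AB·CBB·AB·CBB·AB·CBB·AB·AB·CBB·AB·CBB·AB·AB·CBB·AB·CBB·AB·CBB·AB·AB·CBB·AB·CBB·AB·AB·CBB·AB·CBB·AB·AB·CBB·AB·CBB·AB·CBB·AB·AB·CBB·AB·CBB·AB·AB·CBB·AB·CBB·AB·CBB·AB·AB·CBB·AB·CBB·AB·AB·CBB·AB·CBB·AB·CBB·AB·AB·CBB·AB·CBB·AB·AB·CBB·AB·CBB·AB·AB·CBB·AB·CBB·AB·CBB·AB·AB·CBB·AB·CBB·AB·AB·CBB·AB·CBB·AB·CBB·AB·AB·CBB·AB·CBB·AB·AB·CBB·AB·CBB·AB·CBB·AB·AB·CBB·AB·CBB·AB·AB·CBB·AB·CBB·AB·AB·CBB·AB·CBB·AB·CBB·AB·AB·CBB·AB·CBB·AB·AB·CBB·AB·CBB·AB·CBB·AB·AB·CBB·AB
    A ↦ CBB
    B ↦ AB
    C ↦ CBB

A->CBB, B->AB, C->CBB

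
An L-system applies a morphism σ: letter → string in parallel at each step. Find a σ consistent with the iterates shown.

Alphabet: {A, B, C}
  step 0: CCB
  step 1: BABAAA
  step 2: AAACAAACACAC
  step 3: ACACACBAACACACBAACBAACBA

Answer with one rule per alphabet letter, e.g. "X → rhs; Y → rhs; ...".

A->AC, B->AA, C->BA

  step 2 ⇒ step 3: AAACAAACACAC ⇒ AC·AC·AC·BA·AC·AC·AC·BA·AC·BA·AC·BA
    A ↦ AC
    C ↦ BA
  step 0 ⇒ step 1: CCB ⇒ BA·BA·AA
    B ↦ AA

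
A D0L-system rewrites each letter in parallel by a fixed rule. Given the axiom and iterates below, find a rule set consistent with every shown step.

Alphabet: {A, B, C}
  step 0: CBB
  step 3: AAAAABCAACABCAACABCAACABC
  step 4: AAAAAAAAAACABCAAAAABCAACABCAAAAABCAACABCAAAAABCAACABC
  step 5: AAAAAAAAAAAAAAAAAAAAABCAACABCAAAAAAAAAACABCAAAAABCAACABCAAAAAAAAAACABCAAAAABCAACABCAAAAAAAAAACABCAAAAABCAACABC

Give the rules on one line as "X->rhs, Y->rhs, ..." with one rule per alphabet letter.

A->AA, B->C, C->ABC

  step 4 ⇒ step 5: AAAAAAAAAACABCAAAAABCAACABCAAAAABCAACABCAAAAABCAACABC ⇒ AA·AA·AA·AA·AA·AA·AA·AA·AA·AA·ABC·AA·C·ABC·AA·AA·AA·AA·AA·C·ABC·AA·AA·ABC·AA·C·ABC·AA·AA·AA·AA·AA·C·ABC·AA·AA·ABC·AA·C·ABC·AA·AA·AA·AA·AA·C·ABC·AA·AA·ABC·AA·C·ABC
    A ↦ AA
    B ↦ C
    C ↦ ABC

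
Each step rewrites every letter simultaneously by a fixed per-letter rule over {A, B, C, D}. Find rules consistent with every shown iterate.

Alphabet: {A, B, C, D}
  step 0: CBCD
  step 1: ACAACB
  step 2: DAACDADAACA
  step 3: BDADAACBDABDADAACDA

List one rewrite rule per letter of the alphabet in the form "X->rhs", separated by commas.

  step 2 ⇒ step 3: DAACDADAACA ⇒ B·DA·DA·AC·B·DA·B·DA·DA·AC·DA
    A ↦ DA
    C ↦ AC
    D ↦ B
  step 0 ⇒ step 1: CBCD ⇒ AC·A·AC·B
    B ↦ A

A->DA, B->A, C->AC, D->B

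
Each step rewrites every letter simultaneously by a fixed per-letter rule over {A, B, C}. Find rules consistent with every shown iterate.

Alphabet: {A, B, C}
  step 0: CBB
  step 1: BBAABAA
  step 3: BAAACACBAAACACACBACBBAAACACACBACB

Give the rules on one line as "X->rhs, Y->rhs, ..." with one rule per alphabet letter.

  step 0 ⇒ step 1: CBB ⇒ B·BAA·BAA
    B ↦ BAA
    C ↦ B
    A ↦ AC  (constrained at step 1)

A->AC, B->BAA, C->B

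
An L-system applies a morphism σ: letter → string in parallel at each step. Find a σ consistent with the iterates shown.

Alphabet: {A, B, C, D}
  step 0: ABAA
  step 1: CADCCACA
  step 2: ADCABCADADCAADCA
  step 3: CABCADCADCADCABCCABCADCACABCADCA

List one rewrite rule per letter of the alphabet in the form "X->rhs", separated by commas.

A->CA, B->DC, C->AD, D->BC

  step 2 ⇒ step 3: ADCABCADADCAADCA ⇒ CA·BC·AD·CA·DC·AD·CA·BC·CA·BC·AD·CA·CA·BC·AD·CA
    A ↦ CA
    B ↦ DC
    C ↦ AD
    D ↦ BC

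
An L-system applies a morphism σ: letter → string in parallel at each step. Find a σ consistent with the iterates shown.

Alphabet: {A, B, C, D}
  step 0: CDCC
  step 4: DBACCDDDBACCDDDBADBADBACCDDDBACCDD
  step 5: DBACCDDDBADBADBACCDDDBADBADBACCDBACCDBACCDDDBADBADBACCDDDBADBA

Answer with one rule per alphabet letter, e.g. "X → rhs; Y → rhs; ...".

A->C, B->C, C->D, D->DBA

  step 4 ⇒ step 5: DBACCDDDBACCDDDBADBADBACCDDDBACCDD ⇒ DBA·C·C·D·D·DBA·DBA·DBA·C·C·D·D·DBA·DBA·DBA·C·C·DBA·C·C·DBA·C·C·D·D·DBA·DBA·DBA·C·C·D·D·DBA·DBA
    A ↦ C
    B ↦ C
    C ↦ D
    D ↦ DBA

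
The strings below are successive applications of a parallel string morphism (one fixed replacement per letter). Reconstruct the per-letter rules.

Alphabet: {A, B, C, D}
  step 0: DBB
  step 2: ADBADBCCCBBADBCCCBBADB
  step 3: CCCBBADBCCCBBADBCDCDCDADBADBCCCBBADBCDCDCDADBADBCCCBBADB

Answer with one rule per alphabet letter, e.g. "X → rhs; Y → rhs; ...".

A->CCC, B->ADB, C->CD, D->BB

  step 2 ⇒ step 3: ADBADBCCCBBADBCCCBBADB ⇒ CCC·BB·ADB·CCC·BB·ADB·CD·CD·CD·ADB·ADB·CCC·BB·ADB·CD·CD·CD·ADB·ADB·CCC·BB·ADB
    A ↦ CCC
    B ↦ ADB
    C ↦ CD
    D ↦ BB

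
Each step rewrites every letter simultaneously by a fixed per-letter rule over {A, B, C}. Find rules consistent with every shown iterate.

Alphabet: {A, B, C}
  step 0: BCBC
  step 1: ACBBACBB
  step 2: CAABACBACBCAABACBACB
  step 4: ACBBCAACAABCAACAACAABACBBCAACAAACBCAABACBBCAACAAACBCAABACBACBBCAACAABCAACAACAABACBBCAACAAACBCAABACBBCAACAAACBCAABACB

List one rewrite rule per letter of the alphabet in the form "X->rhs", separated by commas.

  step 1 ⇒ step 2: ACBBACBB ⇒ CAA·B·ACB·ACB·CAA·B·ACB·ACB
    A ↦ CAA
    B ↦ ACB
    C ↦ B

A->CAA, B->ACB, C->B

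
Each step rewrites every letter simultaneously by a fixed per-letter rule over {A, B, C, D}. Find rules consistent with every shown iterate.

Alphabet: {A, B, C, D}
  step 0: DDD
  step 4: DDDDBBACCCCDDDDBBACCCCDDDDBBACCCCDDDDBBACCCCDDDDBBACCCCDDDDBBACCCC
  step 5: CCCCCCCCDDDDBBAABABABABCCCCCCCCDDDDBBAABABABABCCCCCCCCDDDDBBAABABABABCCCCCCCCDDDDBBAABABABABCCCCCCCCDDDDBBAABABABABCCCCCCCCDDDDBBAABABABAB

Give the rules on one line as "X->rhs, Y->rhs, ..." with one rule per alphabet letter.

A->BBA, B->DD, C->AB, D->CC

  step 4 ⇒ step 5: DDDDBBACCCCDDDDBBACCCCDDDDBBACCCCDDDDBBACCCCDDDDBBACCCCDDDDBBACCCC ⇒ CC·CC·CC·CC·DD·DD·BBA·AB·AB·AB·AB·CC·CC·CC·CC·DD·DD·BBA·AB·AB·AB·AB·CC·CC·CC·CC·DD·DD·BBA·AB·AB·AB·AB·CC·CC·CC·CC·DD·DD·BBA·AB·AB·AB·AB·CC·CC·CC·CC·DD·DD·BBA·AB·AB·AB·AB·CC·CC·CC·CC·DD·DD·BBA·AB·AB·AB·AB
    A ↦ BBA
    B ↦ DD
    C ↦ AB
    D ↦ CC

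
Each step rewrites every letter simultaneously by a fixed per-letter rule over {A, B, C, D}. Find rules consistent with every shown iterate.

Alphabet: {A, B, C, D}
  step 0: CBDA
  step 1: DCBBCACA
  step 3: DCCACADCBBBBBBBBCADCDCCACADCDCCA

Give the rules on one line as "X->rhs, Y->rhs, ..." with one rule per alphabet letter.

A->CA, B->BB, C->DC, D->CA

  step 0 ⇒ step 1: CBDA ⇒ DC·BB·CA·CA
    A ↦ CA
    B ↦ BB
    C ↦ DC
    D ↦ CA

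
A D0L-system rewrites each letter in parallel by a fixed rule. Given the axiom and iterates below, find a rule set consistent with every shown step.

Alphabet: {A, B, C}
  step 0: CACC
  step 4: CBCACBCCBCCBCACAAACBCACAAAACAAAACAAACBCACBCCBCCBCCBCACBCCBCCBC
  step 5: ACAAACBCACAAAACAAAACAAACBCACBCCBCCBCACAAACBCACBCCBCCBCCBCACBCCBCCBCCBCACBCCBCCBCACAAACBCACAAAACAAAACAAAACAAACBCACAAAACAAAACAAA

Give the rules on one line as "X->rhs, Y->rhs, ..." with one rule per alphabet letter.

  step 4 ⇒ step 5: CBCACBCCBCCBCACAAACBCACAAAACAAAACAAACBCACBCCBCCBCCBCACBCCBCCBC ⇒ A·CAA·A·CBC·A·CAA·A·A·CAA·A·A·CAA·A·CBC·A·CBC·CBC·CBC·A·CAA·A·CBC·A·CBC·CBC·CBC·CBC·A·CBC·CBC·CBC·CBC·A·CBC·CBC·CBC·A·CAA·A·CBC·A·CAA·A·A·CAA·A·A·CAA·A·A·CAA·A·CBC·A·CAA·A·A·CAA·A·A·CAA·A
    A ↦ CBC
    B ↦ CAA
    C ↦ A

A->CBC, B->CAA, C->A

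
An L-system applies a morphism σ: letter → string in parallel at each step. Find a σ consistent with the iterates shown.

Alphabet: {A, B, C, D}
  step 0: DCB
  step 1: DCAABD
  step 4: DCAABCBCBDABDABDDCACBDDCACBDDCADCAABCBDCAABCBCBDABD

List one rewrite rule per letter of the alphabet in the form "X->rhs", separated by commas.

  step 0 ⇒ step 1: DCB ⇒ DCA·AB·D
    B ↦ D
    C ↦ AB
    D ↦ DCA
    A ↦ CB  (constrained at step 1)

A->CB, B->D, C->AB, D->DCA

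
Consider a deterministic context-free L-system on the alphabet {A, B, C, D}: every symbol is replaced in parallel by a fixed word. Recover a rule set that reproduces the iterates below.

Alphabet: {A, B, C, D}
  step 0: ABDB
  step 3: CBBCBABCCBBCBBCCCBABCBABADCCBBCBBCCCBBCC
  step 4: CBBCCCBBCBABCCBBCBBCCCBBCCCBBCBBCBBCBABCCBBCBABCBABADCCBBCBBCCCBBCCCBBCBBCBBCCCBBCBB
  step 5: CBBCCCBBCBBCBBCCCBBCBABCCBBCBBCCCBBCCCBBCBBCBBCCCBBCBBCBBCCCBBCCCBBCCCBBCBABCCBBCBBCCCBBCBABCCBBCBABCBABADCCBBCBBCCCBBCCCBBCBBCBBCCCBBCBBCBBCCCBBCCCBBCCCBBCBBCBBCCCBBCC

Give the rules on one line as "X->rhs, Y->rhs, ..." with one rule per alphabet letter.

  step 4 ⇒ step 5: CBBCCCBBCBABCCBBCBBCCCBBCCCBBCBBCBBCBABCCBBCBABCBABADCCBBCBBCCCBBCCCBBCBBCBBCCCBBCBB ⇒ CBB·C·C·CBB·CBB·CBB·C·C·CBB·C·BAB·C·CBB·CBB·C·C·CBB·C·C·CBB·CBB·CBB·C·C·CBB·CBB·CBB·C·C·CBB·C·C·CBB·C·C·CBB·C·BAB·C·CBB·CBB·C·C·CBB·C·BAB·C·CBB·C·BAB·C·BAB·ADC·CBB·CBB·C·C·CBB·C·C·CBB·CBB·CBB·C·C·CBB·CBB·CBB·C·C·CBB·C·C·CBB·C·C·CBB·CBB·CBB·C·C·CBB·C·C
    A ↦ BAB
    B ↦ C
    C ↦ CBB
    D ↦ ADC

A->BAB, B->C, C->CBB, D->ADC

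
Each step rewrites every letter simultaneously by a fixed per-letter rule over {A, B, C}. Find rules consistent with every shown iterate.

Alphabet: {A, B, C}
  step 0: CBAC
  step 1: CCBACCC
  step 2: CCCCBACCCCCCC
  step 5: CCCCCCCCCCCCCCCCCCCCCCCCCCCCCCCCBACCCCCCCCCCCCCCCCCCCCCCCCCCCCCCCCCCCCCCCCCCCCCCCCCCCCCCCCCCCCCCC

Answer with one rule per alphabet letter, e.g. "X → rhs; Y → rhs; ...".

  step 1 ⇒ step 2: CCBACCC ⇒ CC·CC·BA·C·CC·CC·CC
    A ↦ C
    B ↦ BA
    C ↦ CC

A->C, B->BA, C->CC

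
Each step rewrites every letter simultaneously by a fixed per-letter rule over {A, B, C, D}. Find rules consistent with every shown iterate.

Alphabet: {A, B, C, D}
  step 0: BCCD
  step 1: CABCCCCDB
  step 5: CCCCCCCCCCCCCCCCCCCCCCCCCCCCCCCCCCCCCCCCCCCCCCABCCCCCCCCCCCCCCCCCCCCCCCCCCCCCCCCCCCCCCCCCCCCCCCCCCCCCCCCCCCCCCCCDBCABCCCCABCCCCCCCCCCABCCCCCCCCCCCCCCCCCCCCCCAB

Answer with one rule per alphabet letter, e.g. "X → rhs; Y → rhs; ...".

A->C, B->CAB, C->CC, D->DB

  step 0 ⇒ step 1: BCCD ⇒ CAB·CC·CC·DB
    B ↦ CAB
    C ↦ CC
    D ↦ DB
    A ↦ C  (constrained at step 1)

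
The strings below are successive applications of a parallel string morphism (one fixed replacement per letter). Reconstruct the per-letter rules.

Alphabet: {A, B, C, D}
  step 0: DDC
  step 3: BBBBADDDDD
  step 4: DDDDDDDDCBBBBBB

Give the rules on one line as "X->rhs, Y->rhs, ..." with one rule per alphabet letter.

  step 3 ⇒ step 4: BBBBADDDDD ⇒ DD·DD·DD·DD·CB·B·B·B·B·B
    A ↦ CB
    B ↦ DD
    D ↦ B
    C ↦ AD  (constrained at step 0)

A->CB, B->DD, C->AD, D->B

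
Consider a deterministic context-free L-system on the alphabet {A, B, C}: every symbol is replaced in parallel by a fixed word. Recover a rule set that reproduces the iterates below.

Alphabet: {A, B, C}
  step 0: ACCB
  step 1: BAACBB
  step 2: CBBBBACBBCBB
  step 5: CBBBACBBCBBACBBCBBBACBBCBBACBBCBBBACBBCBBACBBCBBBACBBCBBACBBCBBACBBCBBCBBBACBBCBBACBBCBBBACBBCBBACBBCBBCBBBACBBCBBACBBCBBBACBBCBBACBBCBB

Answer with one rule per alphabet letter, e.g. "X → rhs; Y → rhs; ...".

A->B, B->CBB, C->A

  step 1 ⇒ step 2: BAACBB ⇒ CBB·B·B·A·CBB·CBB
    A ↦ B
    B ↦ CBB
    C ↦ A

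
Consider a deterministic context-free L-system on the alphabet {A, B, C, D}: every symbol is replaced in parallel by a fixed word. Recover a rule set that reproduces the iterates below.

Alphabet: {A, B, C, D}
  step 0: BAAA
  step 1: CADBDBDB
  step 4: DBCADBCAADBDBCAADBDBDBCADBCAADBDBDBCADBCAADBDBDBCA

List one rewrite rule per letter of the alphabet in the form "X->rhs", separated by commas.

  step 0 ⇒ step 1: BAAA ⇒ CA·DB·DB·DB
    A ↦ DB
    B ↦ CA
    C ↦ A  (constrained at step 1)
    D ↦ DB  (constrained at step 1)

A->DB, B->CA, C->A, D->DB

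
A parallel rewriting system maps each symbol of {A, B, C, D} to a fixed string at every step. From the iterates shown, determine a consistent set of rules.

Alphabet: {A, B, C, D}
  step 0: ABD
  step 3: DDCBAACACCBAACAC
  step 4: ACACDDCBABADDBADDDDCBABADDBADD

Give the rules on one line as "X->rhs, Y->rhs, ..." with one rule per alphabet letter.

A->BA, B->C, C->DD, D->AC

  step 3 ⇒ step 4: DDCBAACACCBAACAC ⇒ AC·AC·DD·C·BA·BA·DD·BA·DD·DD·C·BA·BA·DD·BA·DD
    A ↦ BA
    B ↦ C
    C ↦ DD
    D ↦ AC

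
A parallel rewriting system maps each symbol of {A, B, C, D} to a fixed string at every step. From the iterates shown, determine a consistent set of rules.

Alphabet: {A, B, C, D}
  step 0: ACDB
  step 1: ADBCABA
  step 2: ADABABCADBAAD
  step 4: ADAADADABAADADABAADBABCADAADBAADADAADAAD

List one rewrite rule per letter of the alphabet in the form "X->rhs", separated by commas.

A->AD, B->BA, C->BC, D->A

  step 1 ⇒ step 2: ADBCABA ⇒ AD·A·BA·BC·AD·BA·AD
    A ↦ AD
    B ↦ BA
    C ↦ BC
    D ↦ A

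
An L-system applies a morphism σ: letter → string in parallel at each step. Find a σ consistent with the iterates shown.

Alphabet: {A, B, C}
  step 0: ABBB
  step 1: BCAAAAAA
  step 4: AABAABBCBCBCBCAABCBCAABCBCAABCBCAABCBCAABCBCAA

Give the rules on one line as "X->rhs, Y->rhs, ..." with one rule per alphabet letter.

A->BC, B->AA, C->B

  step 0 ⇒ step 1: ABBB ⇒ BC·AA·AA·AA
    A ↦ BC
    B ↦ AA
    C ↦ B  (constrained at step 1)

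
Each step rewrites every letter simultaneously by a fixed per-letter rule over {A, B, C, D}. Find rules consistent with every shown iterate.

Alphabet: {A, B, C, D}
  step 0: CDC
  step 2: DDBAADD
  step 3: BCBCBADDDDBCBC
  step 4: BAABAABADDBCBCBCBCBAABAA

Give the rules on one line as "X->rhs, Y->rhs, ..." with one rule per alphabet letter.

  step 3 ⇒ step 4: BCBCBADDDDBCBC ⇒ BA·A·BA·A·BA·DD·BC·BC·BC·BC·BA·A·BA·A
    A ↦ DD
    B ↦ BA
    C ↦ A
    D ↦ BC

A->DD, B->BA, C->A, D->BC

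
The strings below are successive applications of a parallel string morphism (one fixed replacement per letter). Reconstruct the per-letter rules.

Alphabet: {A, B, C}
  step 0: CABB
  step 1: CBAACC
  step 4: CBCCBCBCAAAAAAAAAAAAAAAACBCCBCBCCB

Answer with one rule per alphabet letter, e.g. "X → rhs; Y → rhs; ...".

  step 0 ⇒ step 1: CABB ⇒ CB·AA·C·C
    A ↦ AA
    B ↦ C
    C ↦ CB

A->AA, B->C, C->CB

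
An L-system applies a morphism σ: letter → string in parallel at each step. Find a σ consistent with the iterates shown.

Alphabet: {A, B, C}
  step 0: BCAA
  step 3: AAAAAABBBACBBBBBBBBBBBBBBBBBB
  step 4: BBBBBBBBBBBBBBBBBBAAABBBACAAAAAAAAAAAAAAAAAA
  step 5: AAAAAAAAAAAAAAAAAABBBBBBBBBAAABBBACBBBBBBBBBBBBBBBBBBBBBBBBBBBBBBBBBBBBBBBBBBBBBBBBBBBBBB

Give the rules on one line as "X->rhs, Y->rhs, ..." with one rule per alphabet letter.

A->BBB, B->A, C->AC

  step 4 ⇒ step 5: BBBBBBBBBBBBBBBBBBAAABBBACAAAAAAAAAAAAAAAAAA ⇒ A·A·A·A·A·A·A·A·A·A·A·A·A·A·A·A·A·A·BBB·BBB·BBB·A·A·A·BBB·AC·BBB·BBB·BBB·BBB·BBB·BBB·BBB·BBB·BBB·BBB·BBB·BBB·BBB·BBB·BBB·BBB·BBB·BBB
    A ↦ BBB
    B ↦ A
    C ↦ AC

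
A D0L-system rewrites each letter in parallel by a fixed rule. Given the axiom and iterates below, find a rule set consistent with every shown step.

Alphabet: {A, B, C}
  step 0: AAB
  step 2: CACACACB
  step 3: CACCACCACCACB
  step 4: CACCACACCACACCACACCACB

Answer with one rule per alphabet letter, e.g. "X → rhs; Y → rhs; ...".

A->C, B->CB, C->CA

  step 3 ⇒ step 4: CACCACCACCACB ⇒ CA·C·CA·CA·C·CA·CA·C·CA·CA·C·CA·CB
    A ↦ C
    B ↦ CB
    C ↦ CA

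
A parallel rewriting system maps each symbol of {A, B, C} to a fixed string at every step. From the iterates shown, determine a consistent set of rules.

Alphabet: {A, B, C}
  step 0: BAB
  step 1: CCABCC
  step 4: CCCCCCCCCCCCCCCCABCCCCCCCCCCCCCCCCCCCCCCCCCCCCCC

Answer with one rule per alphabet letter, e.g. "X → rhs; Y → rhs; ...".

  step 0 ⇒ step 1: BAB ⇒ CC·AB·CC
    A ↦ AB
    B ↦ CC
    C ↦ CC  (constrained at step 1)

A->AB, B->CC, C->CC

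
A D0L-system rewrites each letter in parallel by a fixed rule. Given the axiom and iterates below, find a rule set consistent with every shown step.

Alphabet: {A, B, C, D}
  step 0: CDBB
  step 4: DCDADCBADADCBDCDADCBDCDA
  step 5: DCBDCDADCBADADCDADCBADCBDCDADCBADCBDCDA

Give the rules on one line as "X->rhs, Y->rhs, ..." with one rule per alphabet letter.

A->DA, B->A, C->B, D->DC

  step 4 ⇒ step 5: DCDADCBADADCBDCDADCBDCDA ⇒ DC·B·DC·DA·DC·B·A·DA·DC·DA·DC·B·A·DC·B·DC·DA·DC·B·A·DC·B·DC·DA
    A ↦ DA
    B ↦ A
    C ↦ B
    D ↦ DC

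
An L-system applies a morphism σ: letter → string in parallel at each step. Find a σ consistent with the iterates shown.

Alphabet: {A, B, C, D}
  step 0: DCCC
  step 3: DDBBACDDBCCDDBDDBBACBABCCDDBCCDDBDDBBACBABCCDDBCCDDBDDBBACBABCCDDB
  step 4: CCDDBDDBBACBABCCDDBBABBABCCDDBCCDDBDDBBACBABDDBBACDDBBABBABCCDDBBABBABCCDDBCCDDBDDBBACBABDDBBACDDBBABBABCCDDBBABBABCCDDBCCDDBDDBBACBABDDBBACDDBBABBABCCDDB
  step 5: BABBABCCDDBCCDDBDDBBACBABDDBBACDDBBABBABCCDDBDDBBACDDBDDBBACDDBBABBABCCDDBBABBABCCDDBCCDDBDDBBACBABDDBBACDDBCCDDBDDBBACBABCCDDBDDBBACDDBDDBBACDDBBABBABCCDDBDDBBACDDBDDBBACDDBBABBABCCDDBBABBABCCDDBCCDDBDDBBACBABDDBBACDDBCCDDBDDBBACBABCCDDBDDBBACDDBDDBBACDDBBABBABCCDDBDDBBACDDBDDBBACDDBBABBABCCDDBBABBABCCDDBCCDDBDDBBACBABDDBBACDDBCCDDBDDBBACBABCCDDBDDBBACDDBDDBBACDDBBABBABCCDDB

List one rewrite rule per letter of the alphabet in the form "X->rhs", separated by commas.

  step 4 ⇒ step 5: CCDDBDDBBACBABCCDDBBABBABCCDDBCCDDBDDBBACBABDDBBACDDBBABBABCCDDBBABBABCCDDBCCDDBDDBBACBABDDBBACDDBBABBABCCDDBBABBABCCDDBCCDDBDDBBACBABDDBBACDDBBABBABCCDDB ⇒ BAB·BAB·C·C·DDB·C·C·DDB·DDB·BAC·BAB·DDB·BAC·DDB·BAB·BAB·C·C·DDB·DDB·BAC·DDB·DDB·BAC·DDB·BAB·BAB·C·C·DDB·BAB·BAB·C·C·DDB·C·C·DDB·DDB·BAC·BAB·DDB·BAC·DDB·C·C·DDB·DDB·BAC·BAB·C·C·DDB·DDB·BAC·DDB·DDB·BAC·DDB·BAB·BAB·C·C·DDB·DDB·BAC·DDB·DDB·BAC·DDB·BAB·BAB·C·C·DDB·BAB·BAB·C·C·DDB·C·C·DDB·DDB·BAC·BAB·DDB·BAC·DDB·C·C·DDB·DDB·BAC·BAB·C·C·DDB·DDB·BAC·DDB·DDB·BAC·DDB·BAB·BAB·C·C·DDB·DDB·BAC·DDB·DDB·BAC·DDB·BAB·BAB·C·C·DDB·BAB·BAB·C·C·DDB·C·C·DDB·DDB·BAC·BAB·DDB·BAC·DDB·C·C·DDB·DDB·BAC·BAB·C·C·DDB·DDB·BAC·DDB·DDB·BAC·DDB·BAB·BAB·C·C·DDB
    A ↦ BAC
    B ↦ DDB
    C ↦ BAB
    D ↦ C

A->BAC, B->DDB, C->BAB, D->C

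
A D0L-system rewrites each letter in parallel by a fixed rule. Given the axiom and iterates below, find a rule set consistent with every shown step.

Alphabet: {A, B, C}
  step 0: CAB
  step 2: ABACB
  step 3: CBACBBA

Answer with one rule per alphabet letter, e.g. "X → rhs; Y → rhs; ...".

A->CB, B->A, C->B

  step 2 ⇒ step 3: ABACB ⇒ CB·A·CB·B·A
    A ↦ CB
    B ↦ A
    C ↦ B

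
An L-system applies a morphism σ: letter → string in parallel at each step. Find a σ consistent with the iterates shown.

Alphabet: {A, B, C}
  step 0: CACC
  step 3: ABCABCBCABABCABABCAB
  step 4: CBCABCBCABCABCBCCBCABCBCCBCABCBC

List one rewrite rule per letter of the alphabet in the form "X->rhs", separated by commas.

A->CB, B->C, C->AB

  step 3 ⇒ step 4: ABCABCBCABABCABABCAB ⇒ CB·C·AB·CB·C·AB·C·AB·CB·C·CB·C·AB·CB·C·CB·C·AB·CB·C
    A ↦ CB
    B ↦ C
    C ↦ AB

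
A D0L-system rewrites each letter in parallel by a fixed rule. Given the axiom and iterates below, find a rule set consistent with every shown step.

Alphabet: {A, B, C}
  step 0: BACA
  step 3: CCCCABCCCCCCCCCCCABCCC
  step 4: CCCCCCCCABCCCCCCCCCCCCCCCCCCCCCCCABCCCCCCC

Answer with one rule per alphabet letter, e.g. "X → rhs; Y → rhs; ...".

  step 3 ⇒ step 4: CCCCABCCCCCCCCCCCABCCC ⇒ CC·CC·CC·CC·AB·C·CC·CC·CC·CC·CC·CC·CC·CC·CC·CC·CC·AB·C·CC·CC·CC
    A ↦ AB
    B ↦ C
    C ↦ CC

A->AB, B->C, C->CC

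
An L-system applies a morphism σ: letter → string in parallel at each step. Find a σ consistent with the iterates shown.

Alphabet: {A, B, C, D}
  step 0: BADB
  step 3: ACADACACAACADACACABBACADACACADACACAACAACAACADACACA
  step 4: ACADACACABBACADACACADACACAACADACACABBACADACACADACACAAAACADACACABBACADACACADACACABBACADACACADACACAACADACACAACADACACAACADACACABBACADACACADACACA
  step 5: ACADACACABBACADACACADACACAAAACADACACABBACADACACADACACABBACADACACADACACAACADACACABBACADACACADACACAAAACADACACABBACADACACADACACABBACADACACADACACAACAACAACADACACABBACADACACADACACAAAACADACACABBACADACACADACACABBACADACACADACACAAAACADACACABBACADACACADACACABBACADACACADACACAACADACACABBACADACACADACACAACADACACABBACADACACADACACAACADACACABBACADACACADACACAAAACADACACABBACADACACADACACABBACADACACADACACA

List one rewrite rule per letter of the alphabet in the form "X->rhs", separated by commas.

  step 4 ⇒ step 5: ACADACACABBACADACACADACACAACADACACABBACADACACADACACAAAACADACACABBACADACACADACACABBACADACACADACACAACADACACAACADACACAACADACACABBACADACACADACACA ⇒ ACA·DAC·ACA·BB·ACA·DAC·ACA·DAC·ACA·A·A·ACA·DAC·ACA·BB·ACA·DAC·ACA·DAC·ACA·BB·ACA·DAC·ACA·DAC·ACA·ACA·DAC·ACA·BB·ACA·DAC·ACA·DAC·ACA·A·A·ACA·DAC·ACA·BB·ACA·DAC·ACA·DAC·ACA·BB·ACA·DAC·ACA·DAC·ACA·ACA·ACA·ACA·DAC·ACA·BB·ACA·DAC·ACA·DAC·ACA·A·A·ACA·DAC·ACA·BB·ACA·DAC·ACA·DAC·ACA·BB·ACA·DAC·ACA·DAC·ACA·A·A·ACA·DAC·ACA·BB·ACA·DAC·ACA·DAC·ACA·BB·ACA·DAC·ACA·DAC·ACA·ACA·DAC·ACA·BB·ACA·DAC·ACA·DAC·ACA·ACA·DAC·ACA·BB·ACA·DAC·ACA·DAC·ACA·ACA·DAC·ACA·BB·ACA·DAC·ACA·DAC·ACA·A·A·ACA·DAC·ACA·BB·ACA·DAC·ACA·DAC·ACA·BB·ACA·DAC·ACA·DAC·ACA
    A ↦ ACA
    B ↦ A
    C ↦ DAC
    D ↦ BB

A->ACA, B->A, C->DAC, D->BB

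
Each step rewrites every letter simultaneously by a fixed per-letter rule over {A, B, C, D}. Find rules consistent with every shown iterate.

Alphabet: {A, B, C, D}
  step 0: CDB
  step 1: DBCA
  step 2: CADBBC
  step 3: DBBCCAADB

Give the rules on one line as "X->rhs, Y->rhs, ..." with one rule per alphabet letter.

  step 2 ⇒ step 3: CADBBC ⇒ DB·BC·C·A·A·DB
    A ↦ BC
    B ↦ A
    C ↦ DB
    D ↦ C

A->BC, B->A, C->DB, D->C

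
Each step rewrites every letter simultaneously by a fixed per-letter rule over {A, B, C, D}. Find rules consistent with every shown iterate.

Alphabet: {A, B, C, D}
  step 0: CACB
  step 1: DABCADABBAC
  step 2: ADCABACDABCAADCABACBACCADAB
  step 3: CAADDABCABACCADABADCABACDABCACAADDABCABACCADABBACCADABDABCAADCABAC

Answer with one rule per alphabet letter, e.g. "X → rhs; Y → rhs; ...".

A->CA, B->BAC, C->DAB, D->AD

  step 2 ⇒ step 3: ADCABACDABCAADCABACBACCADAB ⇒ CA·AD·DAB·CA·BAC·CA·DAB·AD·CA·BAC·DAB·CA·CA·AD·DAB·CA·BAC·CA·DAB·BAC·CA·DAB·DAB·CA·AD·CA·BAC
    A ↦ CA
    B ↦ BAC
    C ↦ DAB
    D ↦ AD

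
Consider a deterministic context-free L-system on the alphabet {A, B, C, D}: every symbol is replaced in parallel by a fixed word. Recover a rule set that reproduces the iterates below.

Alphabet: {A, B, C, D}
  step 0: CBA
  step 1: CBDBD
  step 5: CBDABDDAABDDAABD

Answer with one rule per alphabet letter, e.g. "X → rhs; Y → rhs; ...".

  step 0 ⇒ step 1: CBA ⇒ CB·D·BD
    A ↦ BD
    B ↦ D
    C ↦ CB
    D ↦ A  (constrained at step 1)

A->BD, B->D, C->CB, D->A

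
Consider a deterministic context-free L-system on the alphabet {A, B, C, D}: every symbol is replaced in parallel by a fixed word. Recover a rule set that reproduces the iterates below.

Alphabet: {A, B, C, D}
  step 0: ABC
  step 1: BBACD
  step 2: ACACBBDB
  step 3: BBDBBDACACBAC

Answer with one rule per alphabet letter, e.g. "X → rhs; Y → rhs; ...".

A->BB, B->AC, C->D, D->B

  step 2 ⇒ step 3: ACACBBDB ⇒ BB·D·BB·D·AC·AC·B·AC
    A ↦ BB
    B ↦ AC
    C ↦ D
    D ↦ B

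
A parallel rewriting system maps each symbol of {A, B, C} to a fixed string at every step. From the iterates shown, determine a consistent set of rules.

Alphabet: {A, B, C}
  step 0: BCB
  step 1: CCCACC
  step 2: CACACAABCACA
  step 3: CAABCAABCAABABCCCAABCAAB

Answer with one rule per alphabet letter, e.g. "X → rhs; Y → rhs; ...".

  step 2 ⇒ step 3: CACACAABCACA ⇒ CA·AB·CA·AB·CA·AB·AB·CC·CA·AB·CA·AB
    A ↦ AB
    B ↦ CC
    C ↦ CA

A->AB, B->CC, C->CA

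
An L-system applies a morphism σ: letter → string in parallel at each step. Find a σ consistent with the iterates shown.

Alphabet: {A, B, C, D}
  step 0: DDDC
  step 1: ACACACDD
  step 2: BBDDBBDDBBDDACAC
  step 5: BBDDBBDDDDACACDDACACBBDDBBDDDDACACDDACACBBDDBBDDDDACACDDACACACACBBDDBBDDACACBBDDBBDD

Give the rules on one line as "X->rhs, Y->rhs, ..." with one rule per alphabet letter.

  step 1 ⇒ step 2: ACACACDD ⇒ BB·DD·BB·DD·BB·DD·AC·AC
    A ↦ BB
    C ↦ DD
    D ↦ AC
    B ↦ D  (constrained at step 2)

A->BB, B->D, C->DD, D->AC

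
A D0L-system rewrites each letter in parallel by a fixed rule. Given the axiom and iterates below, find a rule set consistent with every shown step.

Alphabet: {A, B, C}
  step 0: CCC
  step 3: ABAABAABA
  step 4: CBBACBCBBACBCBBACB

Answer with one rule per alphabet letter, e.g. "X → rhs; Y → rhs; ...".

A->CB, B->BA, C->A

  step 3 ⇒ step 4: ABAABAABA ⇒ CB·BA·CB·CB·BA·CB·CB·BA·CB
    A ↦ CB
    B ↦ BA
    C ↦ A  (constrained at step 0)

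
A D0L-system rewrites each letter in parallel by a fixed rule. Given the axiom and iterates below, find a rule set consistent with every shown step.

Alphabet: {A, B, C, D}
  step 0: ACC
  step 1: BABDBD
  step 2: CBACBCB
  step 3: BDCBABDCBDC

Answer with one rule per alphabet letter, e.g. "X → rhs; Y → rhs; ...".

A->BA, B->C, C->BD, D->B

  step 2 ⇒ step 3: CBACBCB ⇒ BD·C·BA·BD·C·BD·C
    A ↦ BA
    B ↦ C
    C ↦ BD
  step 1 ⇒ step 2: BABDBD ⇒ C·BA·C·B·C·B
    D ↦ B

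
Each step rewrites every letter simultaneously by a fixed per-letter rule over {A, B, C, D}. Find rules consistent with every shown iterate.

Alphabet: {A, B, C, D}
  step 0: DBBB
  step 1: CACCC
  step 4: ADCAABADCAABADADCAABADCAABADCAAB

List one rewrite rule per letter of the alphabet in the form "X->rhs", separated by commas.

A->AD, B->C, C->AB, D->CA

  step 0 ⇒ step 1: DBBB ⇒ CA·C·C·C
    B ↦ C
    D ↦ CA
    A ↦ AD  (constrained at step 1)
    C ↦ AB  (constrained at step 1)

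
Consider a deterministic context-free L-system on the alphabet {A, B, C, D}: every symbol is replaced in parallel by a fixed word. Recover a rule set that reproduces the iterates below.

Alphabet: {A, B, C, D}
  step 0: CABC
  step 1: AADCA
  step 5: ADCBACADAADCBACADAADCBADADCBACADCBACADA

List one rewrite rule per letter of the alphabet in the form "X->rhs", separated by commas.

  step 0 ⇒ step 1: CABC ⇒ A·AD·C·A
    A ↦ AD
    B ↦ C
    C ↦ A
    D ↦ CB  (constrained at step 1)

A->AD, B->C, C->A, D->CB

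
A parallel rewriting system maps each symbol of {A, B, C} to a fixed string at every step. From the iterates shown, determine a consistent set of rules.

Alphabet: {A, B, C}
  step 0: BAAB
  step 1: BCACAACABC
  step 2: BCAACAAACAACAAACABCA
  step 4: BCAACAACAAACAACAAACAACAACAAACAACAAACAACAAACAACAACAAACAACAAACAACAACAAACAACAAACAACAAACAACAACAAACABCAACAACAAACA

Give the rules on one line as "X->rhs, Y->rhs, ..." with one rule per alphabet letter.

A->ACA, B->BC, C->A

  step 1 ⇒ step 2: BCACAACABC ⇒ BC·A·ACA·A·ACA·ACA·A·ACA·BC·A
    A ↦ ACA
    B ↦ BC
    C ↦ A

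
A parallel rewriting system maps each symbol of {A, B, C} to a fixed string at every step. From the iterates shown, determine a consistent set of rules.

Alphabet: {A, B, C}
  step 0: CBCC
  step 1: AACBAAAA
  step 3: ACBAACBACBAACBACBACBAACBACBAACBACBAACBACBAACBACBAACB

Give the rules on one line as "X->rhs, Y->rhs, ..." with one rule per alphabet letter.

  step 0 ⇒ step 1: CBCC ⇒ AA·CB·AA·AA
    B ↦ CB
    C ↦ AA
    A ↦ ACB  (constrained at step 1)

A->ACB, B->CB, C->AA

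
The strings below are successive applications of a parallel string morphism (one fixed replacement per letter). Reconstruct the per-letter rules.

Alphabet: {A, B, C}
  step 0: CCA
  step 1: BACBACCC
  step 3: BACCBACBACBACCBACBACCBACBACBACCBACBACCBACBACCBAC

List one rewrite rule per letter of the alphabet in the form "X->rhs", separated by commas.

  step 0 ⇒ step 1: CCA ⇒ BAC·BAC·CC
    A ↦ CC
    C ↦ BAC
    B ↦ BA  (constrained at step 1)

A->CC, B->BA, C->BAC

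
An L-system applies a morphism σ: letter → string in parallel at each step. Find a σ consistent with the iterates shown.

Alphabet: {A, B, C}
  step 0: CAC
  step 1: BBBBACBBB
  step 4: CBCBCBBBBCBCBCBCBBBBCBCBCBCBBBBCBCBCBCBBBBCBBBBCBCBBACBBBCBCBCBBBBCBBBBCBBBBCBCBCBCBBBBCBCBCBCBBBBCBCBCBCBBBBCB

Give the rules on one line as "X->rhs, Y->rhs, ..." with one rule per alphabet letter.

  step 0 ⇒ step 1: CAC ⇒ BBB·BAC·BBB
    A ↦ BAC
    C ↦ BBB
    B ↦ CB  (constrained at step 1)

A->BAC, B->CB, C->BBB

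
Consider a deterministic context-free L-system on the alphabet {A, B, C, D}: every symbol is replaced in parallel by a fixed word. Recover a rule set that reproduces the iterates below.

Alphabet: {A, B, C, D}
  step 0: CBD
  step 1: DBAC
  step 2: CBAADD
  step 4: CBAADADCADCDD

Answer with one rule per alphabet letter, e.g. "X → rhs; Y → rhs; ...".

  step 1 ⇒ step 2: DBAC ⇒ C·BA·AD·D
    A ↦ AD
    B ↦ BA
    C ↦ D
    D ↦ C

A->AD, B->BA, C->D, D->C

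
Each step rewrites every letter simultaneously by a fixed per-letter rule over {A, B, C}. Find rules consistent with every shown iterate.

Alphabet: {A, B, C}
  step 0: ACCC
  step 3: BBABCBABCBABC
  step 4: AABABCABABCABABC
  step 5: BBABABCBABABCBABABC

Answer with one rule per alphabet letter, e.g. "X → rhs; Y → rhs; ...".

  step 4 ⇒ step 5: AABABCABABCABABC ⇒ B·B·A·B·A·BC·B·A·B·A·BC·B·A·B·A·BC
    A ↦ B
    B ↦ A
    C ↦ BC

A->B, B->A, C->BC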